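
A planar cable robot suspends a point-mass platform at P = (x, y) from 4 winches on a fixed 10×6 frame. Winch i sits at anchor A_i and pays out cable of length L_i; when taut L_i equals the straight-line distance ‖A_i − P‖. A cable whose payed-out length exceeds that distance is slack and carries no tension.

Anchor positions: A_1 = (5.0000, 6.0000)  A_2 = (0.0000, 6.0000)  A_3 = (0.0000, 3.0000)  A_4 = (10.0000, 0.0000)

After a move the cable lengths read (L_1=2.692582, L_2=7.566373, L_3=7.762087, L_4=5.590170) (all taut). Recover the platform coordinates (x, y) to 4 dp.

each cable: (A_i−P)·(A_i−P) = L_i²; let q_i = ‖A_i‖²−L_i²
q_1 = 25.0000+36.0000−7.2500 = 53.7500
row 1: 10.0000x + 0.0000y = 75.0000  (q_2=-21.2500)
row 2: 10.0000x + 6.0000y = 105.0000  (q_3=-51.2500)
row 3: -10.0000x + 12.0000y = -15.0000  (q_4=68.7500)
Cramer on rows 1–2 → x = 7.5000, y = 5.0000
check cable 4: ‖A_4−P‖² = 31.2500 ≈ L_4² = 31.2500 ✓

(7.5000, 5.0000)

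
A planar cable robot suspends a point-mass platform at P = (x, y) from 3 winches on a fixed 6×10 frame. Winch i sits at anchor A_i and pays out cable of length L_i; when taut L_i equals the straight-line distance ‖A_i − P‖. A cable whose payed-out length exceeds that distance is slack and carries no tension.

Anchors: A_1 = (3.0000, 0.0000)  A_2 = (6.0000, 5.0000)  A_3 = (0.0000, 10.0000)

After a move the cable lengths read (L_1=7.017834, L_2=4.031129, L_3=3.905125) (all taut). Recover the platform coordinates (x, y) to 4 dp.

(2.5000, 7.0000)

expand ‖A_i−P‖²=L_i² and subtract eq 1 (k_i ≔ ‖A_i‖²−L_i²)
k_1 = 9.0000+0.0000−49.2500 = -40.2500
eq1−eq2 → [-6.0000  -10.0000]·P = -85.0000
eq1−eq3 → [6.0000  -20.0000]·P = -125.0000
2×2 solve → P = (2.5000, 7.0000)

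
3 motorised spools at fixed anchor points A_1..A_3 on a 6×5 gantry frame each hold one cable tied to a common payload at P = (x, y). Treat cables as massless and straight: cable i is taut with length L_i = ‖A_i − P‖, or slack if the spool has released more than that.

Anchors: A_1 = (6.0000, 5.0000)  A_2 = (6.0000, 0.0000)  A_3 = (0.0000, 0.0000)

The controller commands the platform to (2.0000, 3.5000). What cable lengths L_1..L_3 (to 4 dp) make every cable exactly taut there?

(4.2720, 5.3151, 4.0311)

L_1 = √((6.0000−2.0000)² + (5.0000−3.5000)²) = 4.2720
L_2 = √((6.0000−2.0000)² + (0.0000−3.5000)²) = 5.3151
L_3 = √((0.0000−2.0000)² + (0.0000−3.5000)²) = 4.0311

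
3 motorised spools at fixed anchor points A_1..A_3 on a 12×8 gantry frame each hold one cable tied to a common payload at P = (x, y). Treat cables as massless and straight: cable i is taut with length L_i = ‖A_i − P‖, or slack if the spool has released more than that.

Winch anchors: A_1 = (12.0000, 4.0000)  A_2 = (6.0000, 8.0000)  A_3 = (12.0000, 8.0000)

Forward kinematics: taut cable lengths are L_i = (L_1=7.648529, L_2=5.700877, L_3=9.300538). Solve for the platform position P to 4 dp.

(4.5000, 2.5000)

expand ‖A_i−P‖²=L_i² and subtract eq 1 (c_i ≔ ‖A_i‖²−L_i²)
c_1 = 144.0000+16.0000−58.5000 = 101.5000
eq1−eq2 → [12.0000  -8.0000]·P = 34.0000
eq1−eq3 → [0.0000  -8.0000]·P = -20.0000
2×2 solve → P = (4.5000, 2.5000)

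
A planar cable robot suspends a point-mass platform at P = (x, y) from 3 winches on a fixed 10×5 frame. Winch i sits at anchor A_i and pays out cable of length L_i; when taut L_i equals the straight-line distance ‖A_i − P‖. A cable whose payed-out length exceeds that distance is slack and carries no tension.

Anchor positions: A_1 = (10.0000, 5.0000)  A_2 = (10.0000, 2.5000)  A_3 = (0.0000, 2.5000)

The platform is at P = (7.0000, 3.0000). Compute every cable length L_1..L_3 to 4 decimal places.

L_1 = √((10.0000−7.0000)² + (5.0000−3.0000)²) = 3.6056
L_2 = √((10.0000−7.0000)² + (2.5000−3.0000)²) = 3.0414
L_3 = √((0.0000−7.0000)² + (2.5000−3.0000)²) = 7.0178

(3.6056, 3.0414, 7.0178)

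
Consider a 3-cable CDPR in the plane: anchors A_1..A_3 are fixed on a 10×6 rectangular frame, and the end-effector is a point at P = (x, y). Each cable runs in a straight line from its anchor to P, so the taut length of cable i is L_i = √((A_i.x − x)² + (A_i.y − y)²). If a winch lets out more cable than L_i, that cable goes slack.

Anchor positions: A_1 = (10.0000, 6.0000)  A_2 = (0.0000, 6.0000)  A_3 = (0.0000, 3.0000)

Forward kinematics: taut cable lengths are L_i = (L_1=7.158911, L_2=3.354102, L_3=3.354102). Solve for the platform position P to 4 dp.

expand ‖A_i−P‖²=L_i² and subtract eq 1 (k_i ≔ ‖A_i‖²−L_i²)
k_1 = 100.0000+36.0000−51.2500 = 84.7500
eq1−eq2 → [20.0000  0.0000]·P = 60.0000
eq1−eq3 → [20.0000  6.0000]·P = 87.0000
2×2 solve → P = (3.0000, 4.5000)

(3.0000, 4.5000)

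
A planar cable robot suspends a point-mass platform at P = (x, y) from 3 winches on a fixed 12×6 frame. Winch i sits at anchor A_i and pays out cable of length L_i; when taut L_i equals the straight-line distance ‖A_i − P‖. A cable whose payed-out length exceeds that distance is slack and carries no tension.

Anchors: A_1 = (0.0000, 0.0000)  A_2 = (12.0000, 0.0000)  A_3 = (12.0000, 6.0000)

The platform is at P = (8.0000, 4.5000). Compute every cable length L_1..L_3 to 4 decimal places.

(9.1788, 6.0208, 4.2720)

L_1: Δ = A_1−P = (-8.0000, -4.5000) → ‖Δ‖ = √84.2500 = 9.1788
L_2: Δ = A_2−P = (4.0000, -4.5000) → ‖Δ‖ = √36.2500 = 6.0208
L_3: Δ = A_3−P = (4.0000, 1.5000) → ‖Δ‖ = √18.2500 = 4.2720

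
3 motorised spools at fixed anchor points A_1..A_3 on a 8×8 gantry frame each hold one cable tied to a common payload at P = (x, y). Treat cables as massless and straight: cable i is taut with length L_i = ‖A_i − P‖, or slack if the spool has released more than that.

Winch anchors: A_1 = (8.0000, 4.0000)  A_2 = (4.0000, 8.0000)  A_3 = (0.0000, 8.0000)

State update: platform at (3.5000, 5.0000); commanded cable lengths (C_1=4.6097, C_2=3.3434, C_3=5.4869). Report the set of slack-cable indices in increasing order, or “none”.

2, 3

cable 1: √((4.5000)²+(-1.0000)²)=4.6098, C_1=4.6097: taut
cable 2: √((0.5000)²+(3.0000)²)=3.0414, C_2=3.3434: slack
cable 3: √((-3.5000)²+(3.0000)²)=4.6098, C_3=5.4869: slack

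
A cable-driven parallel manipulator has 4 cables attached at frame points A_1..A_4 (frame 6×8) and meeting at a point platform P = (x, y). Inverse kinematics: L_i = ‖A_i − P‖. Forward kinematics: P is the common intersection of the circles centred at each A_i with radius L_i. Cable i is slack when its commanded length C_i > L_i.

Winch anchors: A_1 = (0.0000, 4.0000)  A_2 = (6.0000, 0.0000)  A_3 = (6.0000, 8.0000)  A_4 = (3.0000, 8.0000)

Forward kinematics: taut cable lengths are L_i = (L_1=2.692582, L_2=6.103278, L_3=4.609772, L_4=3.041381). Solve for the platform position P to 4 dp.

expand ‖A_i−P‖²=L_i² and subtract eq 1 (q_i ≔ ‖A_i‖²−L_i²)
q_1 = 0.0000+16.0000−7.2500 = 8.7500
eq1−eq2 → [-12.0000  8.0000]·P = 10.0000
eq1−eq3 → [-12.0000  -8.0000]·P = -70.0000
eq1−eq4 → [-6.0000  -8.0000]·P = -55.0000
2×2 solve → P = (2.5000, 5.0000)
check cable 4: ‖A_4−P‖² = 9.2500 ≈ L_4² = 9.2500 ✓

(2.5000, 5.0000)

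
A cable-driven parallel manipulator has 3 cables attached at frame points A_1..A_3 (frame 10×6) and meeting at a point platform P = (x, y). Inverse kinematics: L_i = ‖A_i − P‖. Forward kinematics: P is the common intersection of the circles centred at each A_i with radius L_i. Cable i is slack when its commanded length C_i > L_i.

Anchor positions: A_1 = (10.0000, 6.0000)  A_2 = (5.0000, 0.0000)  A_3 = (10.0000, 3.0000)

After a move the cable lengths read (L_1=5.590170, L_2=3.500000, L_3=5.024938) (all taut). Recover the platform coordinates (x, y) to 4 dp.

(5.0000, 3.5000)

expand ‖A_i−P‖²=L_i² and subtract eq 1 (k_i ≔ ‖A_i‖²−L_i²)
k_1 = 100.0000+36.0000−31.2500 = 104.7500
eq1−eq2 → [10.0000  12.0000]·P = 92.0000
eq1−eq3 → [0.0000  6.0000]·P = 21.0000
2×2 solve → P = (5.0000, 3.5000)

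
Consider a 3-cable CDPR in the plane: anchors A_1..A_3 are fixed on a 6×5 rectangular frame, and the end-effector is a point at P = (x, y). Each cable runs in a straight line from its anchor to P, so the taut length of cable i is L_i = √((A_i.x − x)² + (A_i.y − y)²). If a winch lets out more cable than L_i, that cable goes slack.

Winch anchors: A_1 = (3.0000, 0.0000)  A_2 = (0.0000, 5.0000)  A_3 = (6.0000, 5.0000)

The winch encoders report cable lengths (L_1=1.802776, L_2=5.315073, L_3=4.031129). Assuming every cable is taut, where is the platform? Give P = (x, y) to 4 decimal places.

(4.0000, 1.5000)

each cable: (A_i−P)·(A_i−P) = L_i²; let q_i = ‖A_i‖²−L_i²
q_1 = 9.0000+0.0000−3.2500 = 5.7500
row 1: 6.0000x − 10.0000y = 9.0000  (q_2=-3.2500)
row 2: -6.0000x − 10.0000y = -39.0000  (q_3=44.7500)
Cramer on rows 1–2 → x = 4.0000, y = 1.5000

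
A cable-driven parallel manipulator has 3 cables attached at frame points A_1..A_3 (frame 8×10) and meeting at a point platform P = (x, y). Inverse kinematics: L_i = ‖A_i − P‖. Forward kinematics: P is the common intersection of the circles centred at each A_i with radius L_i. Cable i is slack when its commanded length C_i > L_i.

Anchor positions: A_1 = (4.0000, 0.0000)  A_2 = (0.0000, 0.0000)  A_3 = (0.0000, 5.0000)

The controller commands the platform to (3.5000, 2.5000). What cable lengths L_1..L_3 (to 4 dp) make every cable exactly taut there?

L_1 = √((4.0000−3.5000)² + (0.0000−2.5000)²) = 2.5495
L_2 = √((0.0000−3.5000)² + (0.0000−2.5000)²) = 4.3012
L_3 = √((0.0000−3.5000)² + (5.0000−2.5000)²) = 4.3012

(2.5495, 4.3012, 4.3012)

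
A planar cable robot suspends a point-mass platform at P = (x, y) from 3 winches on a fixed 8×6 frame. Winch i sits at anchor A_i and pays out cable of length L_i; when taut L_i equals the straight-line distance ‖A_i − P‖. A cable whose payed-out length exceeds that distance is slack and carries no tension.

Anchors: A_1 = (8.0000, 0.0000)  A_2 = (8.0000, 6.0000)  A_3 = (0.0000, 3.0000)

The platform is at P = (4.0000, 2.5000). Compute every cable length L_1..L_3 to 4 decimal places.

(4.7170, 5.3151, 4.0311)

L_1: Δ = A_1−P = (4.0000, -2.5000) → ‖Δ‖ = √22.2500 = 4.7170
L_2: Δ = A_2−P = (4.0000, 3.5000) → ‖Δ‖ = √28.2500 = 5.3151
L_3: Δ = A_3−P = (-4.0000, 0.5000) → ‖Δ‖ = √16.2500 = 4.0311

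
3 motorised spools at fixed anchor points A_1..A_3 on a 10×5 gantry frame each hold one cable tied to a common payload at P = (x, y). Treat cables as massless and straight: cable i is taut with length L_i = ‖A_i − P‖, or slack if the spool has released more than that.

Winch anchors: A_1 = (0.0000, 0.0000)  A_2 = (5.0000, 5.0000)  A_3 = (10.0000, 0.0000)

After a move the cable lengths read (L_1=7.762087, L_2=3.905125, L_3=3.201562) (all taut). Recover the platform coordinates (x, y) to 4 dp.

(7.5000, 2.0000)

circle eqns → linear via eq_j − eq_1; set k_j = A_j·A_j − L_j²
k_1 = 0.0000+0.0000−60.2500 = -60.2500
-10.0000·x − 10.0000·y = k_1−k_2 = -95.0000
-20.0000·x + 0.0000·y = k_1−k_3 = -150.0000
solve first two rows → x=7.5000, y=2.0000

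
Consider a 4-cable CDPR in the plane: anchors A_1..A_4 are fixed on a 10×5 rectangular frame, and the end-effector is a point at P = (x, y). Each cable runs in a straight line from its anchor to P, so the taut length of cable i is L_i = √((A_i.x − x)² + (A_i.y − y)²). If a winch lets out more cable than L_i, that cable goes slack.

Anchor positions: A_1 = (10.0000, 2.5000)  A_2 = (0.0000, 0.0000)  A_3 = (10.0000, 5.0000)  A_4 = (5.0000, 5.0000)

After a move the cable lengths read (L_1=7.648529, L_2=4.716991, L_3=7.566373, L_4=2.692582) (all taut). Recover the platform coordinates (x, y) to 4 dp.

expand ‖A_i−P‖²=L_i² and subtract eq 1 (k_i ≔ ‖A_i‖²−L_i²)
k_1 = 100.0000+6.2500−58.5000 = 47.7500
eq1−eq2 → [20.0000  5.0000]·P = 70.0000
eq1−eq3 → [0.0000  -5.0000]·P = -20.0000
eq1−eq4 → [10.0000  -5.0000]·P = 5.0000
2×2 solve → P = (2.5000, 4.0000)
check cable 4: ‖A_4−P‖² = 7.2500 ≈ L_4² = 7.2500 ✓

(2.5000, 4.0000)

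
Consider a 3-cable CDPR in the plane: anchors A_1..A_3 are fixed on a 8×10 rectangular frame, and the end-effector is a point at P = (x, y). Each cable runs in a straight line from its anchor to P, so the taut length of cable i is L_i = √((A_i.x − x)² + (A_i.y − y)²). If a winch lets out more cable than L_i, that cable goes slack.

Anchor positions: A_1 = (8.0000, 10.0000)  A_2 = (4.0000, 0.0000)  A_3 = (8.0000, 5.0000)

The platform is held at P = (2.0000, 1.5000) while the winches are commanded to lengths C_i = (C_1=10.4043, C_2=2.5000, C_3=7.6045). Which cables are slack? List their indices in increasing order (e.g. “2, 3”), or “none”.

cable 1: L_1 = ‖A_1−P‖ = 10.4043;  C_1 = 10.4043 → taut
cable 2: L_2 = ‖A_2−P‖ = 2.5000;  C_2 = 2.5000 → taut
cable 3: L_3 = ‖A_3−P‖ = 6.9462;  C_3 = 7.6045 → slack

3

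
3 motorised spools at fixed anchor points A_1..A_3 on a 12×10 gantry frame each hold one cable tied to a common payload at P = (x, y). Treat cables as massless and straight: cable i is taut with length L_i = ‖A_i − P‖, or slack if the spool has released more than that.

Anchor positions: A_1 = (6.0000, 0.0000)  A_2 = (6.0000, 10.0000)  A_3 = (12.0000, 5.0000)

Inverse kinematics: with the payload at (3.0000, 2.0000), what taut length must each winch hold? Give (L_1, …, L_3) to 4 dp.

L_1 = √((6.0000−3.0000)² + (0.0000−2.0000)²) = 3.6056
L_2 = √((6.0000−3.0000)² + (10.0000−2.0000)²) = 8.5440
L_3 = √((12.0000−3.0000)² + (5.0000−2.0000)²) = 9.4868

(3.6056, 8.5440, 9.4868)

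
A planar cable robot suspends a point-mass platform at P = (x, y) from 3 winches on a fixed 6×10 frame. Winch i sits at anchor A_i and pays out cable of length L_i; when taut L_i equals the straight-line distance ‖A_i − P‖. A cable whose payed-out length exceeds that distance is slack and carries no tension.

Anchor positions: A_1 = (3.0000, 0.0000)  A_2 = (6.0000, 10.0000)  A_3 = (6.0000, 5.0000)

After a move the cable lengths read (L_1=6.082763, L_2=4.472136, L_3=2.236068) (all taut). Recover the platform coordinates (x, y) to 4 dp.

(4.0000, 6.0000)

circle eqns → linear via eq_j − eq_1; set k_j = A_j·A_j − L_j²
k_1 = 9.0000+0.0000−37.0000 = -28.0000
-6.0000·x − 20.0000·y = k_1−k_2 = -144.0000
-6.0000·x − 10.0000·y = k_1−k_3 = -84.0000
solve first two rows → x=4.0000, y=6.0000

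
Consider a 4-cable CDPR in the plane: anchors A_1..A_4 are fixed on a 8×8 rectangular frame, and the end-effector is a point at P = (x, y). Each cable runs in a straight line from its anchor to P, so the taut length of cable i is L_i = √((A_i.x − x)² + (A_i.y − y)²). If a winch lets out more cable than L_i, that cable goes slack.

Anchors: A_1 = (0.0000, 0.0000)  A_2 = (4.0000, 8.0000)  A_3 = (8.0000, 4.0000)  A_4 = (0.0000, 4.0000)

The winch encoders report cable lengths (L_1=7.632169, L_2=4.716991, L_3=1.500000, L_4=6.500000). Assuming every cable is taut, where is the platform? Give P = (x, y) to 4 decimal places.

(6.5000, 4.0000)

expand ‖A_i−P‖²=L_i² and subtract eq 1 (k_i ≔ ‖A_i‖²−L_i²)
k_1 = 0.0000+0.0000−58.2500 = -58.2500
eq1−eq2 → [-8.0000  -16.0000]·P = -116.0000
eq1−eq3 → [-16.0000  -8.0000]·P = -136.0000
eq1−eq4 → [0.0000  -8.0000]·P = -32.0000
2×2 solve → P = (6.5000, 4.0000)
check cable 4: ‖A_4−P‖² = 42.2500 ≈ L_4² = 42.2500 ✓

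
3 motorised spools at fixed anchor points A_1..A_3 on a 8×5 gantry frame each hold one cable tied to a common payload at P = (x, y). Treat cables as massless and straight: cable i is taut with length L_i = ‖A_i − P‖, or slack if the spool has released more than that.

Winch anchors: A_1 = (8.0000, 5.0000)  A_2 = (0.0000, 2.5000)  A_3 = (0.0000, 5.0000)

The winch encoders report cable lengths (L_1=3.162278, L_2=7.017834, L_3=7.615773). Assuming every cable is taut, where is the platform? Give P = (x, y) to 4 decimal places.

(7.0000, 2.0000)

expand ‖A_i−P‖²=L_i² and subtract eq 1 (q_i ≔ ‖A_i‖²−L_i²)
q_1 = 64.0000+25.0000−10.0000 = 79.0000
eq1−eq2 → [16.0000  5.0000]·P = 122.0000
eq1−eq3 → [16.0000  0.0000]·P = 112.0000
2×2 solve → P = (7.0000, 2.0000)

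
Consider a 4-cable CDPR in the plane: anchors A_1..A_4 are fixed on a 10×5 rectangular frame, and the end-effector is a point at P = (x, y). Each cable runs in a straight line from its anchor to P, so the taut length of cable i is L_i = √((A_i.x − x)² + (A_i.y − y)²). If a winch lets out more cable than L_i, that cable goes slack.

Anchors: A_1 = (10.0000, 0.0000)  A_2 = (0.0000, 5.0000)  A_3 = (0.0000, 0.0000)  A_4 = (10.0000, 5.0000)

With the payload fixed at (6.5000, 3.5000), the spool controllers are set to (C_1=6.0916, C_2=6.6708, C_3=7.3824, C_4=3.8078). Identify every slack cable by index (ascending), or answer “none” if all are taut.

i=1: geometric 4.9497 vs commanded 6.0916 ⇒ slack
i=2: geometric 6.6708 vs commanded 6.6708 ⇒ taut
i=3: geometric 7.3824 vs commanded 7.3824 ⇒ taut
i=4: geometric 3.8079 vs commanded 3.8078 ⇒ taut

1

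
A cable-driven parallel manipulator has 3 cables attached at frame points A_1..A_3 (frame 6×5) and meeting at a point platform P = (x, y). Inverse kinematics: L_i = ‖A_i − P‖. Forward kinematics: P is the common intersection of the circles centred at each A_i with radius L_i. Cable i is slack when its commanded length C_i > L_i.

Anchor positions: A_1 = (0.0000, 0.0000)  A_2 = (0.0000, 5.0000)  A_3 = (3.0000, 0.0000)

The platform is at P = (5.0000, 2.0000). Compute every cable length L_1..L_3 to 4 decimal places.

(5.3852, 5.8310, 2.8284)

L_1 = √((0.0000−5.0000)² + (0.0000−2.0000)²) = 5.3852
L_2 = √((0.0000−5.0000)² + (5.0000−2.0000)²) = 5.8310
L_3 = √((3.0000−5.0000)² + (0.0000−2.0000)²) = 2.8284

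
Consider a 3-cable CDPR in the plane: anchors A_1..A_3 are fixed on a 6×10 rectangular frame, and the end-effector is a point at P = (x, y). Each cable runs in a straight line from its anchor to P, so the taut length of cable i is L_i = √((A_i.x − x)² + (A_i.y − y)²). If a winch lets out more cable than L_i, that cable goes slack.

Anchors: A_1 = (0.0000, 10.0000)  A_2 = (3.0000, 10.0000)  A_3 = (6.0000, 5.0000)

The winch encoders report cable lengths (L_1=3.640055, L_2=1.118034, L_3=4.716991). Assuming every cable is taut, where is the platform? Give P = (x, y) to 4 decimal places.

expand ‖A_i−P‖²=L_i² and subtract eq 1 (c_i ≔ ‖A_i‖²−L_i²)
c_1 = 0.0000+100.0000−13.2500 = 86.7500
eq1−eq2 → [-6.0000  0.0000]·P = -21.0000
eq1−eq3 → [-12.0000  10.0000]·P = 48.0000
2×2 solve → P = (3.5000, 9.0000)

(3.5000, 9.0000)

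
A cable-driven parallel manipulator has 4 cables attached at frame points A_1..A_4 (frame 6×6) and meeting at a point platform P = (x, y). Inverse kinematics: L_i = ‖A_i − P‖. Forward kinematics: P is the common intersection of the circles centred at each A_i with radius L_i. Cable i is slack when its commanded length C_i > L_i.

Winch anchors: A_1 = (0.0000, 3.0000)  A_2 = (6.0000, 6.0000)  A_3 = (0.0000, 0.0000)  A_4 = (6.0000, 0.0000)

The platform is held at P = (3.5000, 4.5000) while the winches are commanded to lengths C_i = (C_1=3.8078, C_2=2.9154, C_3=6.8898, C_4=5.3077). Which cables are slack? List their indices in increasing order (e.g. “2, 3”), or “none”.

cable 1: L_1 = ‖A_1−P‖ = 3.8079;  C_1 = 3.8078 → taut
cable 2: L_2 = ‖A_2−P‖ = 2.9155;  C_2 = 2.9154 → taut
cable 3: L_3 = ‖A_3−P‖ = 5.7009;  C_3 = 6.8898 → slack
cable 4: L_4 = ‖A_4−P‖ = 5.1478;  C_4 = 5.3077 → slack

3, 4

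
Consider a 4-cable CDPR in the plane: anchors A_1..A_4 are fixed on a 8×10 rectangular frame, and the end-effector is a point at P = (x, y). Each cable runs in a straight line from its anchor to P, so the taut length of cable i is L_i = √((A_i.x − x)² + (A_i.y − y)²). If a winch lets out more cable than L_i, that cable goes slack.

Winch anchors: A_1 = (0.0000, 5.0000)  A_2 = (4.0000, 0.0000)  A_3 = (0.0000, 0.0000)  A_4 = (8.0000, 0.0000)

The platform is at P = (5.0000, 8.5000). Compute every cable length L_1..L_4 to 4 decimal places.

L_1: Δ = A_1−P = (-5.0000, -3.5000) → ‖Δ‖ = √37.2500 = 6.1033
L_2: Δ = A_2−P = (-1.0000, -8.5000) → ‖Δ‖ = √73.2500 = 8.5586
L_3: Δ = A_3−P = (-5.0000, -8.5000) → ‖Δ‖ = √97.2500 = 9.8615
L_4: Δ = A_4−P = (3.0000, -8.5000) → ‖Δ‖ = √81.2500 = 9.0139

(6.1033, 8.5586, 9.8615, 9.0139)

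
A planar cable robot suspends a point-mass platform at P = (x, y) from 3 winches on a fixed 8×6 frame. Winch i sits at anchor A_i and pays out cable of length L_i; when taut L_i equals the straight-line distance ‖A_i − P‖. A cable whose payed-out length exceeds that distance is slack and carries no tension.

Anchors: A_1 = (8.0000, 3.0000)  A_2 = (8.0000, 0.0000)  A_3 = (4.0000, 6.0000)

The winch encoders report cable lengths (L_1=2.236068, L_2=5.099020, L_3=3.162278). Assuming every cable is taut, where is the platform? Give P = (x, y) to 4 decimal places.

(7.0000, 5.0000)

expand ‖A_i−P‖²=L_i² and subtract eq 1 (q_i ≔ ‖A_i‖²−L_i²)
q_1 = 64.0000+9.0000−5.0000 = 68.0000
eq1−eq2 → [0.0000  6.0000]·P = 30.0000
eq1−eq3 → [8.0000  -6.0000]·P = 26.0000
2×2 solve → P = (7.0000, 5.0000)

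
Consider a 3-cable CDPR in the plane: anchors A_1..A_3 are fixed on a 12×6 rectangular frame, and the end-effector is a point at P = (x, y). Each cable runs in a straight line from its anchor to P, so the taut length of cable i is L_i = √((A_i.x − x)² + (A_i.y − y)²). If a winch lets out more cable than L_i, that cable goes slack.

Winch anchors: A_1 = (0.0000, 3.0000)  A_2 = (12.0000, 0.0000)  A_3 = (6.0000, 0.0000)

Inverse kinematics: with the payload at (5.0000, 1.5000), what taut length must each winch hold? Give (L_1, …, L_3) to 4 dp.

(5.2202, 7.1589, 1.8028)

L_1: Δ = A_1−P = (-5.0000, 1.5000) → ‖Δ‖ = √27.2500 = 5.2202
L_2: Δ = A_2−P = (7.0000, -1.5000) → ‖Δ‖ = √51.2500 = 7.1589
L_3: Δ = A_3−P = (1.0000, -1.5000) → ‖Δ‖ = √3.2500 = 1.8028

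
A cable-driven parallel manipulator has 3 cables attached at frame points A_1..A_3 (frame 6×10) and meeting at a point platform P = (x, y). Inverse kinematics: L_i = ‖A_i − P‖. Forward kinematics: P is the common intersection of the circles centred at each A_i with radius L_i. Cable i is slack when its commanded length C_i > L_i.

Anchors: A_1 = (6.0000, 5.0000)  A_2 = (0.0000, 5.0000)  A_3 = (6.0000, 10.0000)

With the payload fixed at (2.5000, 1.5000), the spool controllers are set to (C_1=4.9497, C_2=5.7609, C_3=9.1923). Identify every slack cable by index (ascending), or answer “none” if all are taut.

i=1: geometric 4.9497 vs commanded 4.9497 ⇒ taut
i=2: geometric 4.3012 vs commanded 5.7609 ⇒ slack
i=3: geometric 9.1924 vs commanded 9.1923 ⇒ taut

2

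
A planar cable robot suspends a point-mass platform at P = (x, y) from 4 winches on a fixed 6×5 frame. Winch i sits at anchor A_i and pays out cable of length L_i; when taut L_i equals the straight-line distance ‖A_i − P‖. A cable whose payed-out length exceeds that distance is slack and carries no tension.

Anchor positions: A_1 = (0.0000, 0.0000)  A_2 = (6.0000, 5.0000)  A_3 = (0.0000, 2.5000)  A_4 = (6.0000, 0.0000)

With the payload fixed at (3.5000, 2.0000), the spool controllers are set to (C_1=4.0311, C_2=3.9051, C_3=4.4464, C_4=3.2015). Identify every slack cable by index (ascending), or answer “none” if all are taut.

3

cable 1: L_1 = ‖A_1−P‖ = 4.0311;  C_1 = 4.0311 → taut
cable 2: L_2 = ‖A_2−P‖ = 3.9051;  C_2 = 3.9051 → taut
cable 3: L_3 = ‖A_3−P‖ = 3.5355;  C_3 = 4.4464 → slack
cable 4: L_4 = ‖A_4−P‖ = 3.2016;  C_4 = 3.2015 → taut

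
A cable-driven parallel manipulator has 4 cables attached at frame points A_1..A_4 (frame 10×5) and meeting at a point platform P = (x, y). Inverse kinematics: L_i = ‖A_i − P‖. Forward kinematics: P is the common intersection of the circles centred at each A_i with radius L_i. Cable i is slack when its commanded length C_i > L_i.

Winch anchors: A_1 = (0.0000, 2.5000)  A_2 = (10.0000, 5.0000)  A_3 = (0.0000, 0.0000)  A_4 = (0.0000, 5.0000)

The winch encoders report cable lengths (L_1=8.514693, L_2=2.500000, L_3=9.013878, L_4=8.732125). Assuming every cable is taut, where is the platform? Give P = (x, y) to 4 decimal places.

(8.5000, 3.0000)

circle eqns → linear via eq_j − eq_1; set q_j = A_j·A_j − L_j²
q_1 = 0.0000+6.2500−72.5000 = -66.2500
-20.0000·x − 5.0000·y = q_1−q_2 = -185.0000
0.0000·x + 5.0000·y = q_1−q_3 = 15.0000
0.0000·x − 5.0000·y = q_1−q_4 = -15.0000
solve first two rows → x=8.5000, y=3.0000
check cable 4: ‖A_4−P‖² = 76.2500 ≈ L_4² = 76.2500 ✓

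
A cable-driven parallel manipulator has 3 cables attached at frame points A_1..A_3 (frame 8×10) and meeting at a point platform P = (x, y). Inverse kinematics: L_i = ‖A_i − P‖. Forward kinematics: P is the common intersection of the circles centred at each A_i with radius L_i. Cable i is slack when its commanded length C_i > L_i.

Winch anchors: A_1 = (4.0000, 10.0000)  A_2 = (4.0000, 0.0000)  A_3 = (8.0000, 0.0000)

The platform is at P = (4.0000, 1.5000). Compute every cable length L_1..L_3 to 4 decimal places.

(8.5000, 1.5000, 4.2720)

L_1 = √((4.0000−4.0000)² + (10.0000−1.5000)²) = 8.5000
L_2 = √((4.0000−4.0000)² + (0.0000−1.5000)²) = 1.5000
L_3 = √((8.0000−4.0000)² + (0.0000−1.5000)²) = 4.2720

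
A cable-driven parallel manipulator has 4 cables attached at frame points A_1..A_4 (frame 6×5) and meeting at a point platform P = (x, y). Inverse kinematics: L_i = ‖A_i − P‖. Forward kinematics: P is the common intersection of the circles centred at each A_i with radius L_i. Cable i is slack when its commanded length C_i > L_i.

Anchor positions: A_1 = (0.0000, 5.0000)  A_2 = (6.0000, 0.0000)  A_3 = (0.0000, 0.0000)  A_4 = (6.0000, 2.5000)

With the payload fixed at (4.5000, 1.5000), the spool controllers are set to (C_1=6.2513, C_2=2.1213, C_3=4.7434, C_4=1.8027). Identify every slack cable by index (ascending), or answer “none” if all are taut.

1

i=1: geometric 5.7009 vs commanded 6.2513 ⇒ slack
i=2: geometric 2.1213 vs commanded 2.1213 ⇒ taut
i=3: geometric 4.7434 vs commanded 4.7434 ⇒ taut
i=4: geometric 1.8028 vs commanded 1.8027 ⇒ taut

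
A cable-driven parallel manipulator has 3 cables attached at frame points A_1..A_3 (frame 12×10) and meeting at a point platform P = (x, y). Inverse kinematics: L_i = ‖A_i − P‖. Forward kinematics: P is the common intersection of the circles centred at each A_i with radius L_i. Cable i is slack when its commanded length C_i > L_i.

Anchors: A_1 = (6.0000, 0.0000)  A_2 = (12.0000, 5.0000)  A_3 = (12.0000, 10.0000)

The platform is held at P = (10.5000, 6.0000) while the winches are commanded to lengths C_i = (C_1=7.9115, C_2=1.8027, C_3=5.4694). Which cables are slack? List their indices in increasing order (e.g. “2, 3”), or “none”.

i=1: geometric 7.5000 vs commanded 7.9115 ⇒ slack
i=2: geometric 1.8028 vs commanded 1.8027 ⇒ taut
i=3: geometric 4.2720 vs commanded 5.4694 ⇒ slack

1, 3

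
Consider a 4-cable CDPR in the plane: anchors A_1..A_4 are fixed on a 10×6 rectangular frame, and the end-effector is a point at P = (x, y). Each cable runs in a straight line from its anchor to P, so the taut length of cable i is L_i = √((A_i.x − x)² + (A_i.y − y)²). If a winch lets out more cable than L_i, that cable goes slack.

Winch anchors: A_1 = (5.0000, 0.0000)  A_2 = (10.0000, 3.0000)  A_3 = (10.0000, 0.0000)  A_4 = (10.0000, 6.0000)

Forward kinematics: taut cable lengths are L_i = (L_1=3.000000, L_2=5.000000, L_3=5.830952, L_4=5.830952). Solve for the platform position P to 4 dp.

circle eqns → linear via eq_j − eq_1; set q_j = A_j·A_j − L_j²
q_1 = 25.0000+0.0000−9.0000 = 16.0000
-10.0000·x − 6.0000·y = q_1−q_2 = -68.0000
-10.0000·x + 0.0000·y = q_1−q_3 = -50.0000
-10.0000·x − 12.0000·y = q_1−q_4 = -86.0000
solve first two rows → x=5.0000, y=3.0000
check cable 4: ‖A_4−P‖² = 34.0000 ≈ L_4² = 34.0000 ✓

(5.0000, 3.0000)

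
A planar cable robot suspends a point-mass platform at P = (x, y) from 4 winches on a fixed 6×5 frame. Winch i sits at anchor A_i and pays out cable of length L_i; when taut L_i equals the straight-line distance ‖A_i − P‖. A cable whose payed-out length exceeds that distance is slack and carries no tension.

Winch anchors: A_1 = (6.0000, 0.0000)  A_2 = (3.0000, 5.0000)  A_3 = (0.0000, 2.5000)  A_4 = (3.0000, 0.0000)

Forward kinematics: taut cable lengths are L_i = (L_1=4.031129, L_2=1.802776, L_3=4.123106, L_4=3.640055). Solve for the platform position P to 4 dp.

each cable: (A_i−P)·(A_i−P) = L_i²; let q_i = ‖A_i‖²−L_i²
q_1 = 36.0000+0.0000−16.2500 = 19.7500
row 1: 6.0000x − 10.0000y = -11.0000  (q_2=30.7500)
row 2: 12.0000x − 5.0000y = 30.5000  (q_3=-10.7500)
row 3: 6.0000x + 0.0000y = 24.0000  (q_4=-4.2500)
Cramer on rows 1–2 → x = 4.0000, y = 3.5000
check cable 4: ‖A_4−P‖² = 13.2500 ≈ L_4² = 13.2500 ✓

(4.0000, 3.5000)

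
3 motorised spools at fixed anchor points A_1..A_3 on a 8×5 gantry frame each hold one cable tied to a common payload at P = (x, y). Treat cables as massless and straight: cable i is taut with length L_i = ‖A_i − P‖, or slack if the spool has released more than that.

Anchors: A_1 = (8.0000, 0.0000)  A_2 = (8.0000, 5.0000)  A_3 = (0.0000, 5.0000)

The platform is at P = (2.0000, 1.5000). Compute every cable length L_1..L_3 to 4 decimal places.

(6.1847, 6.9462, 4.0311)

L_1 = √((8.0000−2.0000)² + (0.0000−1.5000)²) = 6.1847
L_2 = √((8.0000−2.0000)² + (5.0000−1.5000)²) = 6.9462
L_3 = √((0.0000−2.0000)² + (5.0000−1.5000)²) = 4.0311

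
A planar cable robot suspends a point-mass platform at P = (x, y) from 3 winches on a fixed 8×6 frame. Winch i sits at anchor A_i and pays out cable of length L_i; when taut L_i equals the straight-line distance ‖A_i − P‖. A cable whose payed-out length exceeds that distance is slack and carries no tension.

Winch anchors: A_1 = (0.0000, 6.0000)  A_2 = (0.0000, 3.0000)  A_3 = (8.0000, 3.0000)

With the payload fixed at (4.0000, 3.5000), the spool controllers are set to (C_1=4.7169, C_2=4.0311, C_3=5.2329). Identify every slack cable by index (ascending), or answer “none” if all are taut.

cable 1: L_1 = ‖A_1−P‖ = 4.7170;  C_1 = 4.7169 → taut
cable 2: L_2 = ‖A_2−P‖ = 4.0311;  C_2 = 4.0311 → taut
cable 3: L_3 = ‖A_3−P‖ = 4.0311;  C_3 = 5.2329 → slack

3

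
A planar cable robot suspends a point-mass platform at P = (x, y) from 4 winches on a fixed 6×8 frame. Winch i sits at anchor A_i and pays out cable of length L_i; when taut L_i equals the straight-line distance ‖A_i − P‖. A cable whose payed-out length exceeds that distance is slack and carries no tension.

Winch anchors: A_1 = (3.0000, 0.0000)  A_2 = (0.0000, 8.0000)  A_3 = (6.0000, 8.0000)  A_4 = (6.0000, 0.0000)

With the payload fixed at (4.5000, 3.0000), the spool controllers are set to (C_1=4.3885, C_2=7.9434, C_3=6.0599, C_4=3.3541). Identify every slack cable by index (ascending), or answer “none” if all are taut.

i=1: geometric 3.3541 vs commanded 4.3885 ⇒ slack
i=2: geometric 6.7268 vs commanded 7.9434 ⇒ slack
i=3: geometric 5.2202 vs commanded 6.0599 ⇒ slack
i=4: geometric 3.3541 vs commanded 3.3541 ⇒ taut

1, 2, 3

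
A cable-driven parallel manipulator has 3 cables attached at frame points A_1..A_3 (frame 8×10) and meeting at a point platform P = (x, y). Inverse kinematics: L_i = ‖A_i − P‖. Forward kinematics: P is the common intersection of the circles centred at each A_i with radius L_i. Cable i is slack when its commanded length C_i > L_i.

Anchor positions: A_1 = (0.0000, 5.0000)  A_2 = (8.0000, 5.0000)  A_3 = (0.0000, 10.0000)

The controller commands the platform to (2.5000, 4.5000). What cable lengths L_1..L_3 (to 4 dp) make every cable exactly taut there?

L_1: Δ = A_1−P = (-2.5000, 0.5000) → ‖Δ‖ = √6.5000 = 2.5495
L_2: Δ = A_2−P = (5.5000, 0.5000) → ‖Δ‖ = √30.5000 = 5.5227
L_3: Δ = A_3−P = (-2.5000, 5.5000) → ‖Δ‖ = √36.5000 = 6.0415

(2.5495, 5.5227, 6.0415)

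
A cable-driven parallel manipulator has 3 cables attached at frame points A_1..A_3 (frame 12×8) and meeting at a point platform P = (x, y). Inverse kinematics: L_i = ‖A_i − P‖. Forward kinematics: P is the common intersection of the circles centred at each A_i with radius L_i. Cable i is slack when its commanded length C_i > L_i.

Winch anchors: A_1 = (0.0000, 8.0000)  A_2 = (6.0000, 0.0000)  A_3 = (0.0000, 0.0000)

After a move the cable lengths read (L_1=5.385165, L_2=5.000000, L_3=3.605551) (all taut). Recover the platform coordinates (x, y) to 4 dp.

each cable: (A_i−P)·(A_i−P) = L_i²; let k_i = ‖A_i‖²−L_i²
k_1 = 0.0000+64.0000−29.0000 = 35.0000
row 1: -12.0000x + 16.0000y = 24.0000  (k_2=11.0000)
row 2: 0.0000x + 16.0000y = 48.0000  (k_3=-13.0000)
Cramer on rows 1–2 → x = 2.0000, y = 3.0000

(2.0000, 3.0000)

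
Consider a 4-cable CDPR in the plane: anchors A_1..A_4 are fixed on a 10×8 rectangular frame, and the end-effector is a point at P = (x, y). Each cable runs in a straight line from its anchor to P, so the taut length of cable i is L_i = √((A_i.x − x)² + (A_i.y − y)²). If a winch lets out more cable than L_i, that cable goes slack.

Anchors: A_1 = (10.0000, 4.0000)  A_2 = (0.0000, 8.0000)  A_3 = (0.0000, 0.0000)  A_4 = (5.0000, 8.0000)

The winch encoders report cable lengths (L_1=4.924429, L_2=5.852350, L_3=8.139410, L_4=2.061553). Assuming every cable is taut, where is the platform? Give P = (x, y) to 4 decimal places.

expand ‖A_i−P‖²=L_i² and subtract eq 1 (k_i ≔ ‖A_i‖²−L_i²)
k_1 = 100.0000+16.0000−24.2500 = 91.7500
eq1−eq2 → [20.0000  -8.0000]·P = 62.0000
eq1−eq3 → [20.0000  8.0000]·P = 158.0000
eq1−eq4 → [10.0000  -8.0000]·P = 7.0000
2×2 solve → P = (5.5000, 6.0000)
check cable 4: ‖A_4−P‖² = 4.2500 ≈ L_4² = 4.2500 ✓

(5.5000, 6.0000)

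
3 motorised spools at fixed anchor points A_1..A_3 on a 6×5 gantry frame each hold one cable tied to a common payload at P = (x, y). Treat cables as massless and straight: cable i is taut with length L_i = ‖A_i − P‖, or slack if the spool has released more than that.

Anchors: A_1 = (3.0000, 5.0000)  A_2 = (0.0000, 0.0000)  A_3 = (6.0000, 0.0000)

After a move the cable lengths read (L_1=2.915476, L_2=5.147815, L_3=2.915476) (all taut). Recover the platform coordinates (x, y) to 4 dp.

each cable: (A_i−P)·(A_i−P) = L_i²; let k_i = ‖A_i‖²−L_i²
k_1 = 9.0000+25.0000−8.5000 = 25.5000
row 1: 6.0000x + 10.0000y = 52.0000  (k_2=-26.5000)
row 2: -6.0000x + 10.0000y = -2.0000  (k_3=27.5000)
Cramer on rows 1–2 → x = 4.5000, y = 2.5000

(4.5000, 2.5000)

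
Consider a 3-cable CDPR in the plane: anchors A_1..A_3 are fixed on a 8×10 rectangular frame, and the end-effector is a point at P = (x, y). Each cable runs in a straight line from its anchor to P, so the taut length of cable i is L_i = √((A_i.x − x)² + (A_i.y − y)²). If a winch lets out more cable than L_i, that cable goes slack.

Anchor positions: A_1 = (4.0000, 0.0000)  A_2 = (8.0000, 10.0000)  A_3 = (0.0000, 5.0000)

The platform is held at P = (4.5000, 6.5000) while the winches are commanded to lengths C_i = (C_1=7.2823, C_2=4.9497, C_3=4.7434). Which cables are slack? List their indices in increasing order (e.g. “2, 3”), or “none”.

1

cable 1: L_1 = ‖A_1−P‖ = 6.5192;  C_1 = 7.2823 → slack
cable 2: L_2 = ‖A_2−P‖ = 4.9497;  C_2 = 4.9497 → taut
cable 3: L_3 = ‖A_3−P‖ = 4.7434;  C_3 = 4.7434 → taut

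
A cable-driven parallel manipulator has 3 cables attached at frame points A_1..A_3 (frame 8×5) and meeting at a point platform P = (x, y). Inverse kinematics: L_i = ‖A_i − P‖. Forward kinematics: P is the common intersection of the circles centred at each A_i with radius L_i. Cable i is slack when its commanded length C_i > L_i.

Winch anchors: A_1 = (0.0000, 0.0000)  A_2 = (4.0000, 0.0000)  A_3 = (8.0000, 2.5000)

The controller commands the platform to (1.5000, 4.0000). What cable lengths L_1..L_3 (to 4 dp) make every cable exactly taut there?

L_1 = √((0.0000−1.5000)² + (0.0000−4.0000)²) = 4.2720
L_2 = √((4.0000−1.5000)² + (0.0000−4.0000)²) = 4.7170
L_3 = √((8.0000−1.5000)² + (2.5000−4.0000)²) = 6.6708

(4.2720, 4.7170, 6.6708)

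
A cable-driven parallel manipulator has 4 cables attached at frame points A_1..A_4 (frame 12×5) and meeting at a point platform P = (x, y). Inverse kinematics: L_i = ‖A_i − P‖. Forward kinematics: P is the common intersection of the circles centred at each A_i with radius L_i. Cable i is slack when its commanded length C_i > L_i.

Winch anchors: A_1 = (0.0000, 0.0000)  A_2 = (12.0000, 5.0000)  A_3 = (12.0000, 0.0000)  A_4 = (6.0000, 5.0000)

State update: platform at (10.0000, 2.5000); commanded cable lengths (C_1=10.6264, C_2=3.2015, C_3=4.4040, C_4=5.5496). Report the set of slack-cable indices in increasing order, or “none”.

1, 3, 4

cable 1: √((-10.0000)²+(-2.5000)²)=10.3078, C_1=10.6264: slack
cable 2: √((2.0000)²+(2.5000)²)=3.2016, C_2=3.2015: taut
cable 3: √((2.0000)²+(-2.5000)²)=3.2016, C_3=4.4040: slack
cable 4: √((-4.0000)²+(2.5000)²)=4.7170, C_4=5.5496: slack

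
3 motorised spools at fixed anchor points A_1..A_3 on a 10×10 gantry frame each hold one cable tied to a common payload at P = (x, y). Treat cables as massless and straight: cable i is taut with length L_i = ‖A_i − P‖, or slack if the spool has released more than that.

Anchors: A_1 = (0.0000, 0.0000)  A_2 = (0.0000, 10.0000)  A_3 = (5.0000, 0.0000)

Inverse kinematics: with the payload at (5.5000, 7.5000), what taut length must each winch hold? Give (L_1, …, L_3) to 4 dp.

L_1 = √((0.0000−5.5000)² + (0.0000−7.5000)²) = 9.3005
L_2 = √((0.0000−5.5000)² + (10.0000−7.5000)²) = 6.0415
L_3 = √((5.0000−5.5000)² + (0.0000−7.5000)²) = 7.5166

(9.3005, 6.0415, 7.5166)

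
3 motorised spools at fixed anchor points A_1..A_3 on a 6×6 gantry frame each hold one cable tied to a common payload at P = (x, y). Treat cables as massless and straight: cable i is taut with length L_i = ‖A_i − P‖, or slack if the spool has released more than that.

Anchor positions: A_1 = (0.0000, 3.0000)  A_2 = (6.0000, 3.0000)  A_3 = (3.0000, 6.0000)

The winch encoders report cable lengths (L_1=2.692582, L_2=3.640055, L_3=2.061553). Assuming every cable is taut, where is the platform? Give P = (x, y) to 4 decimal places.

(2.5000, 4.0000)

circle eqns → linear via eq_j − eq_1; set q_j = A_j·A_j − L_j²
q_1 = 0.0000+9.0000−7.2500 = 1.7500
-12.0000·x + 0.0000·y = q_1−q_2 = -30.0000
-6.0000·x − 6.0000·y = q_1−q_3 = -39.0000
solve first two rows → x=2.5000, y=4.0000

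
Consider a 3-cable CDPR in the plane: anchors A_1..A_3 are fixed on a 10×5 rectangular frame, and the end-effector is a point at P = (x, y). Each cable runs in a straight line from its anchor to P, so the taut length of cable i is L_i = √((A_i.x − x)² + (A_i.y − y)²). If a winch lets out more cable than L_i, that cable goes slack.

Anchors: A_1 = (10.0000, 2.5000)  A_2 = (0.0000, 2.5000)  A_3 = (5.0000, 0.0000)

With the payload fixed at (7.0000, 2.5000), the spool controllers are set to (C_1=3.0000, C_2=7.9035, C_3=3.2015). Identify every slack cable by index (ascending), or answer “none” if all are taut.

2

cable 1: √((3.0000)²+(0.0000)²)=3.0000, C_1=3.0000: taut
cable 2: √((-7.0000)²+(0.0000)²)=7.0000, C_2=7.9035: slack
cable 3: √((-2.0000)²+(-2.5000)²)=3.2016, C_3=3.2015: taut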